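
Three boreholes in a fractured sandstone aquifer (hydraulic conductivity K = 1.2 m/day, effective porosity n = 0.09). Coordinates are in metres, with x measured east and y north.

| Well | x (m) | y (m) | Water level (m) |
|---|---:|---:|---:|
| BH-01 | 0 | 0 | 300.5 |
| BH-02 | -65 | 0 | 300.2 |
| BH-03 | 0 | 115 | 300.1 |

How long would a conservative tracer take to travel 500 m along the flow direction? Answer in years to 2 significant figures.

∂h/∂x = (300.2 − 300.5) / (-65 − 0) = +0.004615
∂h/∂y = (300.1 − 300.5) / (115 − 0) = -0.003478
|∇h| = √(0.004615² + -0.003478²) = 0.005779
Seepage velocity v = K·i/n = 1.2 × 0.005779 / 0.09 = 0.07705 m/day.
t = 500 / 0.07705 = 6489 days = 17.8 years.

18 years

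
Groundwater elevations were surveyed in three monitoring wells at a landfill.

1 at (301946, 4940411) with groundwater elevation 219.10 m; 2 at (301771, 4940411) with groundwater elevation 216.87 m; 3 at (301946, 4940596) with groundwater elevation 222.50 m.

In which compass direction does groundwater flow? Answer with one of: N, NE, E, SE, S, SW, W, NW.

∂h/∂x = (216.87 − 219.10) / (301771 − 301946) = +0.01274
∂h/∂y = (222.50 − 219.10) / (4940596 − 4940411) = +0.01838
Flow = −∇h = (-0.01274 east, -0.01838 north), which points southwest.

SW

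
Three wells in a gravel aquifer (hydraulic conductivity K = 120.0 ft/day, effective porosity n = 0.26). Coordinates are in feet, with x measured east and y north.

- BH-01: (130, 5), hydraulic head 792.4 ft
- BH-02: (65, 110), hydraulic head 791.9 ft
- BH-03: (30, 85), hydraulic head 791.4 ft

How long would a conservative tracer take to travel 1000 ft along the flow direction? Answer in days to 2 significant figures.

170 days

Taking BH-01 as reference: BH-02−BH-01 = (-65, 105, -0.5); BH-03−BH-01 = (-100, 80, -1.0).
Determinant of the coordinate differences = (-65)·80 − (-100)·105 = 5300.
∂h/∂x = [(-0.5)·80 − (-1.0)·105] / 5300 = +0.01226
∂h/∂y = [(-65)·(-1.0) − (-100)·(-0.5)] / 5300 = +0.002830
|∇h| = √(0.01226² + 0.002830²) = 0.01258
Seepage velocity v = K·i/n = 120.0 × 0.01258 / 0.26 = 5.806 ft/day.
t = 1000 / 5.806 = 172.2 days.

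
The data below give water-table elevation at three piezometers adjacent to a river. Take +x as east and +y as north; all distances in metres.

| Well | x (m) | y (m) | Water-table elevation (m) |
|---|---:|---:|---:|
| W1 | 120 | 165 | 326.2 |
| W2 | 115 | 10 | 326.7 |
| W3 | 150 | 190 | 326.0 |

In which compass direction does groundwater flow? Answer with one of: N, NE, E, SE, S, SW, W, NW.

With h = a·x + b·y + c and W1 as origin, the differences give:
  (-5)·a + (-155)·b = +0.5
  30·a + 25·b = -0.2
Eliminate b (×25 and ×(-155), subtract): 4525·a = -18.50 → a = ∂h/∂x = -0.004088
Back-substitute: b = ∂h/∂y = -0.003094.
Flow = −∇h = (+0.004088 east, +0.003094 north), which points northeast.

NE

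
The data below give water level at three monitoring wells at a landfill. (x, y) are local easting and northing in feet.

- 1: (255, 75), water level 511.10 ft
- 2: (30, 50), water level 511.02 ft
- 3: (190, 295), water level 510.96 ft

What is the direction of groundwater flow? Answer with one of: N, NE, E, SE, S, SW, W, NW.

Taking 1 as reference: 2−1 = (-225, -25, -0.08); 3−1 = (-65, 220, -0.14).
Solve a·Δx + b·Δy = Δh: det = (-225)·220 − (-65)·(-25) = -51125.
∂h/∂x = [(-0.08)·220 − (-0.14)·(-25)] / -51125 = +0.0004127
∂h/∂y = [(-225)·(-0.14) − (-65)·(-0.08)] / -51125 = -0.0005144
Flow = −∇h = (-0.0004127 east, +0.0005144 north), which points northwest.

NW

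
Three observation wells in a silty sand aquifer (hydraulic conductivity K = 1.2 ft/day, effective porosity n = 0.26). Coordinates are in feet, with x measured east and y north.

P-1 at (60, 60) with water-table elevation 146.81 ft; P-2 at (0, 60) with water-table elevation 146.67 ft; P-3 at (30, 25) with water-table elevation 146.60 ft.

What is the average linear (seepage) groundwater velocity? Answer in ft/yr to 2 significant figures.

7.8 ft/yr

Differences from P-1: to P-2 (Δx, Δy, Δh) = (-60, 0, -0.14); to P-3 = (-30, -35, -0.21).
Determinant of the coordinate differences = (-60)·(-35) − (-30)·0 = 2100.
∂h/∂x = [(-0.14)·(-35) − (-0.21)·0] / 2100 = +0.002333
∂h/∂y = [(-60)·(-0.21) − (-30)·(-0.14)] / 2100 = +0.004000
|∇h| = √(0.002333² + 0.004000²) = 0.004631
Seepage velocity v = K·i/n = 1.2 × 0.004631 / 0.26 = 0.02137 ft/day = 7.805 ft/yr.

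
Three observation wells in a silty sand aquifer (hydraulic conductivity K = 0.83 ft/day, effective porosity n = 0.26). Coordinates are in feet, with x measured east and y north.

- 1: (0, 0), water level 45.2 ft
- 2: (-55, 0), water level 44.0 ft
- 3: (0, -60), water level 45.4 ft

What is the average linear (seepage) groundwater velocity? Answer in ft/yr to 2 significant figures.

∂h/∂x = (44.0 − 45.2) / (-55 − 0) = +0.02182
∂h/∂y = (45.4 − 45.2) / (-60 − 0) = -0.003333
|∇h| = √(0.02182² + -0.003333²) = 0.02207
Seepage velocity v = K·i/n = 0.83 × 0.02207 / 0.26 = 0.07045 ft/day = 25.73 ft/yr.

26 ft/yr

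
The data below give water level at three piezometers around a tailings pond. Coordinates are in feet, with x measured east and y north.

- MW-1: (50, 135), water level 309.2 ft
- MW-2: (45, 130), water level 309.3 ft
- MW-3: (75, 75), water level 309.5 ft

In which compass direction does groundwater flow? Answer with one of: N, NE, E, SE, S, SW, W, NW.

NE

With h = a·x + b·y + c and MW-1 as origin, the differences give:
  (-5)·a + (-5)·b = +0.1
  25·a + (-60)·b = +0.3
Eliminate b (×(-60) and ×(-5), subtract): 425·a = -4.50 → a = ∂h/∂x = -0.01059
Back-substitute: b = ∂h/∂y = -0.009412.
Flow = −∇h = (+0.01059 east, +0.009412 north), which points northeast.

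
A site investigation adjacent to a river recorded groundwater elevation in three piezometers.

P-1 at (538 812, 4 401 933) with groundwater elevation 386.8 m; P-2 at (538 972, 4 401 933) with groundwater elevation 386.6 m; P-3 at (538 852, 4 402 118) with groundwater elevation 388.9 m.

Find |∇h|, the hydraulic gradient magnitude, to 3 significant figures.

0.0117

With h = a·x + b·y + c and P-1 as origin, the differences give:
  160·a + 0·b = -0.2
  40·a + 185·b = +2.1
Eliminate b (×185 and ×0, subtract): 29600·a = -37.00 → a = ∂h/∂x = -0.001250
Back-substitute: b = ∂h/∂y = +0.01162.
|∇h| = √(-0.001250² + 0.01162²) = 0.01169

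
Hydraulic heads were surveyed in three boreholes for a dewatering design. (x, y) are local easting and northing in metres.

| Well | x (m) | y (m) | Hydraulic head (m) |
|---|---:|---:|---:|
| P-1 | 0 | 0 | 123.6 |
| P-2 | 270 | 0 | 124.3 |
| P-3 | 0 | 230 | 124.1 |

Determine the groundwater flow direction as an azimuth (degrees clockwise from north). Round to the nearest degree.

∂h/∂x = (124.3 − 123.6) / (270 − 0) = +0.002593
∂h/∂y = (124.1 − 123.6) / (230 − 0) = +0.002174
Flow direction (−∇h) has components (-0.002593 E, -0.002174 N).
Azimuth = atan2(E, N) = atan2(-0.002593, -0.002174) = 230.0° ≈ 230°.

230°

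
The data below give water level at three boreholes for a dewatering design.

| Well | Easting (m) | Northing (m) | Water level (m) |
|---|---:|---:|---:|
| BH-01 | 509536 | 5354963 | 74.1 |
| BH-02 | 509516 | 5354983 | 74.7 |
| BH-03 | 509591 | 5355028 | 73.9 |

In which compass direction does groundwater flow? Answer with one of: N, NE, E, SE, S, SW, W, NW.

With h = a·x + b·y + c and BH-01 as origin, the differences give:
  (-20)·a + 20·b = +0.6
  55·a + 65·b = -0.2
Eliminate b (×65 and ×20, subtract): -2400·a = 43.00 → a = ∂h/∂x = -0.01792
Back-substitute: b = ∂h/∂y = +0.01208.
Flow = −∇h = (+0.01792 east, -0.01208 north), which points southeast.

SE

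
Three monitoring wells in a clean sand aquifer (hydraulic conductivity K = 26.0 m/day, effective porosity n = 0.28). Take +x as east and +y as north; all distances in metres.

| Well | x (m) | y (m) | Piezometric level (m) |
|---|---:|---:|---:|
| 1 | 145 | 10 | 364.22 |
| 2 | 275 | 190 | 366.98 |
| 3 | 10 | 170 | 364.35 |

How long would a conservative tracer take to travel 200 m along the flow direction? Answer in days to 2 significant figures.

Taking 1 as reference: 2−1 = (130, 180, +2.76); 3−1 = (-135, 160, +0.13).
Solve a·Δx + b·Δy = Δh: det = 130·160 − (-135)·180 = 45100.
∂h/∂x = [(+2.76)·160 − (+0.13)·180] / 45100 = +0.009273
∂h/∂y = [130·(+0.13) − (-135)·(+2.76)] / 45100 = +0.008636
|∇h| = √(0.009273² + 0.008636²) = 0.01267
Seepage velocity v = K·i/n = 26.0 × 0.01267 / 0.28 = 1.177 m/day.
t = 200 / 1.177 = 169.9 days.

170 days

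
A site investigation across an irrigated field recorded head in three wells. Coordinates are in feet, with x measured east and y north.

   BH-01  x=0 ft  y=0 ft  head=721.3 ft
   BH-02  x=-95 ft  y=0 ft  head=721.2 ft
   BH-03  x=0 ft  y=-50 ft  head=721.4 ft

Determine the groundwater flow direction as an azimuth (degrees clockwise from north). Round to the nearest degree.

332°

∂h/∂x = (721.2 − 721.3) / (-95 − 0) = +0.001053
∂h/∂y = (721.4 − 721.3) / (-50 − 0) = -0.002000
Flow direction (−∇h) has components (-0.001053 E, +0.002000 N).
Azimuth = atan2(E, N) = atan2(-0.001053, +0.002000) = 332.2° ≈ 332°.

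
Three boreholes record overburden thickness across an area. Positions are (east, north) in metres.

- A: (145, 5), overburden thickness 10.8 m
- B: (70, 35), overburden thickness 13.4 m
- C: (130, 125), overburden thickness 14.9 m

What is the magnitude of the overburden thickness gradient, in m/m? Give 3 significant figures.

Three-point gradient (reference A): Δ to B = (-75, 30, +2.6), Δ to C = (-15, 120, +4.1).
∂d/∂x = -0.02211, ∂d/∂y = +0.03140 (det = -8550).
|∇f| = √(-0.02211² + 0.03140²) = 0.0384 m/m

0.0384 m/m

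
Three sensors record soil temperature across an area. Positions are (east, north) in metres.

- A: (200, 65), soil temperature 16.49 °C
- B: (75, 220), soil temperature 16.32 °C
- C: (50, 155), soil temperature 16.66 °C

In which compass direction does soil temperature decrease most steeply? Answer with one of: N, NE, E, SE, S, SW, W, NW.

Taking A as reference: B−A = (-125, 155, -0.17); C−A = (-150, 90, +0.17).
Determinant of the coordinate differences = (-125)·90 − (-150)·155 = 12000.
∂T/∂x = [(-0.17)·90 − (+0.17)·155] / 12000 = -0.003471
∂T/∂y = [(-125)·(+0.17) − (-150)·(-0.17)] / 12000 = -0.003896
Steepest decrease is along −∇f = (+0.003471 E, +0.003896 N) → northeast.

NE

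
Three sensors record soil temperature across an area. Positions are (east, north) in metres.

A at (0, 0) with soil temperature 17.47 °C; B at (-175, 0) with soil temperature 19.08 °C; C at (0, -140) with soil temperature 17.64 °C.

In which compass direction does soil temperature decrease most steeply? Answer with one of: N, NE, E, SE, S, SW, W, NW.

∂T/∂x = (19.08 − 17.47) / (-175 − 0) = -0.009200
∂T/∂y = (17.64 − 17.47) / (-140 − 0) = -0.001214
Steepest decrease is along −∇f = (+0.009200 E, +0.001214 N) → east.

E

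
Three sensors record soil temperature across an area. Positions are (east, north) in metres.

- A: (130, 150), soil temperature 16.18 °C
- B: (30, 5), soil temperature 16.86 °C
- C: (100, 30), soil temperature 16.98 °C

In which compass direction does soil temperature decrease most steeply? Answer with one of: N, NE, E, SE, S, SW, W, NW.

NW

Three-point gradient (reference A): Δ to B = (-100, -145, +0.68), Δ to C = (-30, -120, +0.80).
∂T/∂x = +0.004497, ∂T/∂y = -0.007791 (det = 7650).
Steepest decrease is along −∇f = (-0.004497 E, +0.007791 N) → northwest.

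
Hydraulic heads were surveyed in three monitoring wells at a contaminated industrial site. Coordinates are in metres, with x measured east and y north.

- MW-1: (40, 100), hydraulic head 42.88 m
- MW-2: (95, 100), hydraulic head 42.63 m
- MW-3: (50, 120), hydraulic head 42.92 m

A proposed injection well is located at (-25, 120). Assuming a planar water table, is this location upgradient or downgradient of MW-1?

Differences from MW-1: to MW-2 (Δx, Δy, Δh) = (55, 0, -0.25); to MW-3 = (10, 20, +0.04).
Determinant of the coordinate differences = 55·20 − 10·0 = 1100.
∂h/∂x = [(-0.25)·20 − (+0.04)·0] / 1100 = -0.004545
∂h/∂y = [55·(+0.04) − 10·(-0.25)] / 1100 = +0.004273
Head at (-25, 120) = 42.88 + (-0.004545)·(-65) + (+0.004273)·(20) = 43.26 m.
That is higher than the 42.88 m at MW-1, so the point is upgradient.

upgradient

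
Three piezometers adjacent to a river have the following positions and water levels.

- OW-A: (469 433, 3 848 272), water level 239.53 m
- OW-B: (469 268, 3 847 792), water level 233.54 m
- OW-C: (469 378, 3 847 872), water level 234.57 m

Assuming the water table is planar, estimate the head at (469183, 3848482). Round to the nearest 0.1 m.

242.0 m

With h = a·x + b·y + c and OW-A as origin, the differences give:
  (-165)·a + (-480)·b = -5.99
  (-55)·a + (-400)·b = -4.96
Eliminate b (×(-400) and ×(-480), subtract): 39600·a = 15.200 → a = ∂h/∂x = +0.0003838
Back-substitute: b = ∂h/∂y = +0.01235.
h(469183, 3848482) = 239.53 + (+0.0003838)·(-250) + (+0.01235)·(210) = 239.53 -0.096 +2.593 = 242.027 m.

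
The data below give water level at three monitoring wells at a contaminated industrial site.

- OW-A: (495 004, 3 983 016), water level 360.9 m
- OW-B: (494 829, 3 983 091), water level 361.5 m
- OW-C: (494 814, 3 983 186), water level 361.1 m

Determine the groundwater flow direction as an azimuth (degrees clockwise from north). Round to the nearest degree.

048°

With h = a·x + b·y + c and OW-A as origin, the differences give:
  (-175)·a + 75·b = +0.6
  (-190)·a + 170·b = +0.2
Eliminate b (×170 and ×75, subtract): -15500·a = 87.00 → a = ∂h/∂x = -0.005613
Back-substitute: b = ∂h/∂y = -0.005097.
Flow direction (−∇h) has components (+0.005613 E, +0.005097 N).
Azimuth = atan2(E, N) = atan2(+0.005613, +0.005097) = 47.8° ≈ 048°.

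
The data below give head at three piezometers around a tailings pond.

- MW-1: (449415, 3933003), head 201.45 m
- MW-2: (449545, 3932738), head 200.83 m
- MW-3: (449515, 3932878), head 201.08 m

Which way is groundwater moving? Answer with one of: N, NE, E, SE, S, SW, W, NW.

Taking MW-1 as reference: MW-2−MW-1 = (130, -265, -0.62); MW-3−MW-1 = (100, -125, -0.37).
Solve a·Δx + b·Δy = Δh: det = 130·(-125) − 100·(-265) = 10250.
∂h/∂x = [(-0.62)·(-125) − (-0.37)·(-265)] / 10250 = -0.002005
∂h/∂y = [130·(-0.37) − 100·(-0.62)] / 10250 = +0.001356
Flow = −∇h = (+0.002005 east, -0.001356 north), which points southeast.

SE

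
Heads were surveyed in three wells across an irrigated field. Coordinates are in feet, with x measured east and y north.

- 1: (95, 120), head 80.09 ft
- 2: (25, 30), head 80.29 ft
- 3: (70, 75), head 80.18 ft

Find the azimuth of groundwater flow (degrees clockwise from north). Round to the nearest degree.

With h = a·x + b·y + c and 1 as origin, the differences give:
  (-70)·a + (-90)·b = +0.20
  (-25)·a + (-45)·b = +0.09
Eliminate b (×(-45) and ×(-90), subtract): 900·a = -0.900 → a = ∂h/∂x = -0.0010000
Back-substitute: b = ∂h/∂y = -0.001444.
Flow direction (−∇h) has components (+0.0010000 E, +0.001444 N).
Azimuth = atan2(E, N) = atan2(+0.0010000, +0.001444) = 34.7° ≈ 035°.

035°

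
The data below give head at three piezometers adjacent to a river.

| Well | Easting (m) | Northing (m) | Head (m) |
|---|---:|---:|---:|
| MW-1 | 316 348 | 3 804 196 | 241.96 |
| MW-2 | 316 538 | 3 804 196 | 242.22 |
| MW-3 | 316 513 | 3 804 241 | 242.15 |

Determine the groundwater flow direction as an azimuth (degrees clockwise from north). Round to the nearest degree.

Taking MW-1 as reference: MW-2−MW-1 = (190, 0, +0.26); MW-3−MW-1 = (165, 45, +0.19).
Solve a·Δx + b·Δy = Δh: det = 190·45 − 165·0 = 8550.
∂h/∂x = [(+0.26)·45 − (+0.19)·0] / 8550 = +0.001368
∂h/∂y = [190·(+0.19) − 165·(+0.26)] / 8550 = -0.0007953
Flow direction (−∇h) has components (-0.001368 E, +0.0007953 N).
Azimuth = atan2(E, N) = atan2(-0.001368, +0.0007953) = 300.2° ≈ 300°.

300°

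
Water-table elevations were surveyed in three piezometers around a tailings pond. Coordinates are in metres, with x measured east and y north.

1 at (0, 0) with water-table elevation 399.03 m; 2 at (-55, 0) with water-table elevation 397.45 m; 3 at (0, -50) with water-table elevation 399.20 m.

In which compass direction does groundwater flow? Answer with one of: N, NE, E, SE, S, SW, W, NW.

W

∂h/∂x = (397.45 − 399.03) / (-55 − 0) = +0.02873
∂h/∂y = (399.20 − 399.03) / (-50 − 0) = -0.003400
Flow = −∇h = (-0.02873 east, +0.003400 north), which points west.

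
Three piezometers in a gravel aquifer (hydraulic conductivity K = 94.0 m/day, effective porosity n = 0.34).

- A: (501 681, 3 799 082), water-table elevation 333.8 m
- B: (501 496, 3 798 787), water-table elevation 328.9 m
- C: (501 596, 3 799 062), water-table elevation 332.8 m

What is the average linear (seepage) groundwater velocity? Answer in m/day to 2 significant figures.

3.9 m/day

With h = a·x + b·y + c and A as origin, the differences give:
  (-185)·a + (-295)·b = -4.9
  (-85)·a + (-20)·b = -1.0
Eliminate b (×(-20) and ×(-295), subtract): -21375·a = -197.00 → a = ∂h/∂x = +0.009216
Back-substitute: b = ∂h/∂y = +0.01083.
|∇h| = √(0.009216² + 0.01083²) = 0.01422
Seepage velocity v = K·i/n = 94.0 × 0.01422 / 0.34 = 3.931 m/day.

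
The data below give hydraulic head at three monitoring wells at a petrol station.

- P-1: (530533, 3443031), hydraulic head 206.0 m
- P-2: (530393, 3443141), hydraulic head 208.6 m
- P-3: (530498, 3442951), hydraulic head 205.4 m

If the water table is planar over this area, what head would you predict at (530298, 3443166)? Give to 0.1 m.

209.8 m

Differences from P-1: to P-2 (Δx, Δy, Δh) = (-140, 110, +2.6); to P-3 = (-35, -80, -0.6).
Solve a·Δx + b·Δy = Δh: det = (-140)·(-80) − (-35)·110 = 15050.
∂h/∂x = [(+2.6)·(-80) − (-0.6)·110] / 15050 = -0.009435
∂h/∂y = [(-140)·(-0.6) − (-35)·(+2.6)] / 15050 = +0.01163
h(530298, 3443166) = 206.0 + (-0.009435)·(-235) + (+0.01163)·(135) = 206.0 +2.217 +1.570 = 209.787 m.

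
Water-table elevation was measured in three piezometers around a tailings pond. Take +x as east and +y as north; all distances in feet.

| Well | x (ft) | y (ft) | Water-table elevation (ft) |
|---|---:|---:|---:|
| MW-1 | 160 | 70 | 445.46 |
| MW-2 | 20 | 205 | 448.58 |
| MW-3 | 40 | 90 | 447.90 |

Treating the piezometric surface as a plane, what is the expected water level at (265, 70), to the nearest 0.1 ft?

Differences from MW-1: to MW-2 (Δx, Δy, Δh) = (-140, 135, +3.12); to MW-3 = (-120, 20, +2.44).
Solve a·Δx + b·Δy = Δh: det = (-140)·20 − (-120)·135 = 13400.
∂h/∂x = [(+3.12)·20 − (+2.44)·135] / 13400 = -0.01993
∂h/∂y = [(-140)·(+2.44) − (-120)·(+3.12)] / 13400 = +0.002448
h(265, 70) = 445.46 + (-0.01993)·(105) + (+0.002448)·(0) = 445.46 -2.092 +0.000 = 443.368 ft.

443.4 ft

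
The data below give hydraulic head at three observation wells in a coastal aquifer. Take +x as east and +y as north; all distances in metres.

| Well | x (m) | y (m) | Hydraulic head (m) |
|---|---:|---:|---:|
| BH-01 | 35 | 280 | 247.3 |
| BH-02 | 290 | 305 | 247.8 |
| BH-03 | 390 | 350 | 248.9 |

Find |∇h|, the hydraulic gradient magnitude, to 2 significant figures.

0.026

Taking BH-01 as reference: BH-02−BH-01 = (255, 25, +0.5); BH-03−BH-01 = (355, 70, +1.6).
Solve a·Δx + b·Δy = Δh: det = 255·70 − 355·25 = 8975.
∂h/∂x = [(+0.5)·70 − (+1.6)·25] / 8975 = -0.0005571
∂h/∂y = [255·(+1.6) − 355·(+0.5)] / 8975 = +0.02568
|∇h| = √(-0.0005571² + 0.02568²) = 0.02569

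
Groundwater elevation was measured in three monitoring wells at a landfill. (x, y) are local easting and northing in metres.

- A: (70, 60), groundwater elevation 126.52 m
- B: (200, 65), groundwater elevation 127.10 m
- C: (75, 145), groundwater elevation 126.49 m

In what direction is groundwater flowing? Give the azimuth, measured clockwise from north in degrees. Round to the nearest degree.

Three-point gradient (reference A): Δ to B = (130, 5, +0.58), Δ to C = (5, 85, -0.03).
∂h/∂x = +0.004485, ∂h/∂y = -0.0006168 (det = 11025).
Flow direction (−∇h) has components (-0.004485 E, +0.0006168 N).
Azimuth = atan2(E, N) = atan2(-0.004485, +0.0006168) = 277.8° ≈ 278°.

278°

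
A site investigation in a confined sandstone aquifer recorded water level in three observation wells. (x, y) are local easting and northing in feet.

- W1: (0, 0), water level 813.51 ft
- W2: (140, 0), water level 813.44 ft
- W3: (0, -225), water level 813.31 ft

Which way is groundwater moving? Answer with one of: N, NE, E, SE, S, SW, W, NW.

∂h/∂x = (813.44 − 813.51) / (140 − 0) = -0.0005000
∂h/∂y = (813.31 − 813.51) / (-225 − 0) = +0.0008889
Flow = −∇h = (+0.0005000 east, -0.0008889 north), which points southeast.

SE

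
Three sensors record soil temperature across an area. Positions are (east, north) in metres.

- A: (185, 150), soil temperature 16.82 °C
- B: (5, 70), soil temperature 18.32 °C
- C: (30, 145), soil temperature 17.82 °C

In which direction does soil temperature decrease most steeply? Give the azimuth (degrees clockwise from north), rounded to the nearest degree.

Taking A as reference: B−A = (-180, -80, +1.50); C−A = (-155, -5, +1.00).
Determinant of the coordinate differences = (-180)·(-5) − (-155)·(-80) = -11500.
∂T/∂x = [(+1.50)·(-5) − (+1.00)·(-80)] / -11500 = -0.006304
∂T/∂y = [(-180)·(+1.00) − (-155)·(+1.50)] / -11500 = -0.004565
Steepest decrease is along −∇f: components (+0.006304 E, +0.004565 N).
Azimuth = atan2(+0.006304, +0.004565) = 54.1° ≈ 054°.

054°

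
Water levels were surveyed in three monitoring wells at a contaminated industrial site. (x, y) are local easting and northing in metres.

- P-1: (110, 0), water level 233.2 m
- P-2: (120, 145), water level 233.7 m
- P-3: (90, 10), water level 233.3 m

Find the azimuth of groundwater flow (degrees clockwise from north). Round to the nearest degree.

Differences from P-1: to P-2 (Δx, Δy, Δh) = (10, 145, +0.5); to P-3 = (-20, 10, +0.1).
Determinant of the coordinate differences = 10·10 − (-20)·145 = 3000.
∂h/∂x = [(+0.5)·10 − (+0.1)·145] / 3000 = -0.003167
∂h/∂y = [10·(+0.1) − (-20)·(+0.5)] / 3000 = +0.003667
Flow direction (−∇h) has components (+0.003167 E, -0.003667 N).
Azimuth = atan2(E, N) = atan2(+0.003167, -0.003667) = 139.2° ≈ 139°.

139°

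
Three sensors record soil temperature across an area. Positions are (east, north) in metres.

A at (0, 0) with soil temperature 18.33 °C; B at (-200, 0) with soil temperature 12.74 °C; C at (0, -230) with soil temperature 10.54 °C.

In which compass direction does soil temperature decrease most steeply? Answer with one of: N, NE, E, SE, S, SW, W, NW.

SW

∂T/∂x = (12.74 − 18.33) / (-200 − 0) = +0.02795
∂T/∂y = (10.54 − 18.33) / (-230 − 0) = +0.03387
Steepest decrease is along −∇f = (-0.02795 E, -0.03387 N) → southwest.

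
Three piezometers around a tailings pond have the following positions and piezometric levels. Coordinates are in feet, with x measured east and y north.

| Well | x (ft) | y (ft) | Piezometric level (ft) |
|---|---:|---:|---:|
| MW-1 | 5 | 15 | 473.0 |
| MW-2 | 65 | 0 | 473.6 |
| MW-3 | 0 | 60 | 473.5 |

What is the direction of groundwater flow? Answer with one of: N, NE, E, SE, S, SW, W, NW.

With h = a·x + b·y + c and MW-1 as origin, the differences give:
  60·a + (-15)·b = +0.6
  (-5)·a + 45·b = +0.5
Eliminate b (×45 and ×(-15), subtract): 2625·a = 34.50 → a = ∂h/∂x = +0.01314
Back-substitute: b = ∂h/∂y = +0.01257.
Flow = −∇h = (-0.01314 east, -0.01257 north), which points southwest.

SW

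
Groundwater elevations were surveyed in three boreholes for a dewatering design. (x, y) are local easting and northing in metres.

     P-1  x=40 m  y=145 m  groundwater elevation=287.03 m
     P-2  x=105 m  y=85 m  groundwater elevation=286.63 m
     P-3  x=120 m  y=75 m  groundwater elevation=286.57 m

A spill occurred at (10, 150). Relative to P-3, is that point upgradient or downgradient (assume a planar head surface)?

With h = a·x + b·y + c and P-1 as origin, the differences give:
  65·a + (-60)·b = -0.40
  80·a + (-70)·b = -0.46
Eliminate b (×(-70) and ×(-60), subtract): 250·a = 0.400 → a = ∂h/∂x = +0.001600
Back-substitute: b = ∂h/∂y = +0.008400.
Head at (10, 150) = 287.03 + (+0.001600)·(-30) + (+0.008400)·(5) = 287.02 m.
That is higher than the 286.57 m at P-3, so the point is upgradient.

upgradient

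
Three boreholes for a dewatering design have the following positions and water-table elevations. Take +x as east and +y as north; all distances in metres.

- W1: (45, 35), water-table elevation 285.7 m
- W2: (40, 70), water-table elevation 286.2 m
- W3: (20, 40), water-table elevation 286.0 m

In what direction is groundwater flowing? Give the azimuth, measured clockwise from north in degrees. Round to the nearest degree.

144°

With h = a·x + b·y + c and W1 as origin, the differences give:
  (-5)·a + 35·b = +0.5
  (-25)·a + 5·b = +0.3
Eliminate b (×5 and ×35, subtract): 850·a = -8.00 → a = ∂h/∂x = -0.009412
Back-substitute: b = ∂h/∂y = +0.01294.
Flow direction (−∇h) has components (+0.009412 E, -0.01294 N).
Azimuth = atan2(E, N) = atan2(+0.009412, -0.01294) = 144.0° ≈ 144°.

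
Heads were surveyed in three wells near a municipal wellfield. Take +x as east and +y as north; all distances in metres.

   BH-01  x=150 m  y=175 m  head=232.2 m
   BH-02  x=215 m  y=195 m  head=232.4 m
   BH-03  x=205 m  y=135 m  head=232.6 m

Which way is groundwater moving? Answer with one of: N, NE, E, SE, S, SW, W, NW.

Three-point gradient (reference BH-01): Δ to BH-02 = (65, 20, +0.2), Δ to BH-03 = (55, -40, +0.4).
∂h/∂x = +0.004324, ∂h/∂y = -0.004054 (det = -3700).
Flow = −∇h = (-0.004324 east, +0.004054 north), which points northwest.

NW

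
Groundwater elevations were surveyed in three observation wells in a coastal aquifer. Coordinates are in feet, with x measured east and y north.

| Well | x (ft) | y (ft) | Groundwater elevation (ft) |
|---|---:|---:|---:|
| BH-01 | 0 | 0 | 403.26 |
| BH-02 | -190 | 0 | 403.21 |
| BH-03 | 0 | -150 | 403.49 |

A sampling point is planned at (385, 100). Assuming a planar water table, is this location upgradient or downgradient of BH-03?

∂h/∂x = (403.21 − 403.26) / (-190 − 0) = +0.0002632
∂h/∂y = (403.49 − 403.26) / (-150 − 0) = -0.001533
Head at (385, 100) = 403.26 + (+0.0002632)·(385) + (-0.001533)·(100) = 403.21 ft.
That is lower than the 403.49 ft at BH-03, so the point is downgradient.

downgradient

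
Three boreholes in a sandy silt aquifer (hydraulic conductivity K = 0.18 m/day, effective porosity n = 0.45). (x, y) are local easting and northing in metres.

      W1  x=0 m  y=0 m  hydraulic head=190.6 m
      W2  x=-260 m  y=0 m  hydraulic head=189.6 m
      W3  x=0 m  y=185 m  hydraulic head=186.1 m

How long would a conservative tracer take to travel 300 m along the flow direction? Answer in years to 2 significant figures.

∂h/∂x = (189.6 − 190.6) / (-260 − 0) = +0.003846
∂h/∂y = (186.1 − 190.6) / (185 − 0) = -0.02432
|∇h| = √(0.003846² + -0.02432²) = 0.02462
Seepage velocity v = K·i/n = 0.18 × 0.02462 / 0.45 = 0.009848 m/day.
t = 300 / 0.009848 = 3.046e+04 days = 83.4 years.

83 years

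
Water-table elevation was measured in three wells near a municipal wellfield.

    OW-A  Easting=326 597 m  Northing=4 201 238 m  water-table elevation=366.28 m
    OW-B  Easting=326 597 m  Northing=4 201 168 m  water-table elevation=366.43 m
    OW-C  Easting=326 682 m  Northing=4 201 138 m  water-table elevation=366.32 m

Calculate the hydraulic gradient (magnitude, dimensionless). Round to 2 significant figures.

Differences from OW-A: to OW-B (Δx, Δy, Δh) = (0, -70, +0.15); to OW-C = (85, -100, +0.04).
Solve a·Δx + b·Δy = Δh: det = 0·(-100) − 85·(-70) = 5950.
∂h/∂x = [(+0.15)·(-100) − (+0.04)·(-70)] / 5950 = -0.002050
∂h/∂y = [0·(+0.04) − 85·(+0.15)] / 5950 = -0.002143
|∇h| = √(-0.002050² + -0.002143²) = 0.002966

0.0030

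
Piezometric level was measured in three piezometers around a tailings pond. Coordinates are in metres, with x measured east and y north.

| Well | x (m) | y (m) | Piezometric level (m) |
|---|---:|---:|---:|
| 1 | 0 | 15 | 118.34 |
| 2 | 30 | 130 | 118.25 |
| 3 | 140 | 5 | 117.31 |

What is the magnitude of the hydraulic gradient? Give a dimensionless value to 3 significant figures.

Taking 1 as reference: 2−1 = (30, 115, -0.09); 3−1 = (140, -10, -1.03).
Solve a·Δx + b·Δy = Δh: det = 30·(-10) − 140·115 = -16400.
∂h/∂x = [(-0.09)·(-10) − (-1.03)·115] / -16400 = -0.007277
∂h/∂y = [30·(-1.03) − 140·(-0.09)] / -16400 = +0.001116
|∇h| = √(-0.007277² + 0.001116²) = 0.007362

0.00736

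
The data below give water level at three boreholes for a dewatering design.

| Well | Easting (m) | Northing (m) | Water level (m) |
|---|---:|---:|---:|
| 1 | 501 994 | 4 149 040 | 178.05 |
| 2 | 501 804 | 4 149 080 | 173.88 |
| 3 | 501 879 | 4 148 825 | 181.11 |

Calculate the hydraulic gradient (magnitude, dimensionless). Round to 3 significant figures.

0.0289

Three-point gradient (reference 1): Δ to 2 = (-190, 40, -4.17), Δ to 3 = (-115, -215, +3.06).
∂h/∂x = +0.01703, ∂h/∂y = -0.02334 (det = 45450).
|∇h| = √(0.01703² + -0.02334²) = 0.02889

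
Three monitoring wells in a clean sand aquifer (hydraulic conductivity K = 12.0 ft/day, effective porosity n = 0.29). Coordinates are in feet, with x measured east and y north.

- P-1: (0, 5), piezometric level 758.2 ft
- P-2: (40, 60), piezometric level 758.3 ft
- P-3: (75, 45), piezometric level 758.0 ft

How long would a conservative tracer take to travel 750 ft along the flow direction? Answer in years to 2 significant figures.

Taking P-1 as reference: P-2−P-1 = (40, 55, +0.1); P-3−P-1 = (75, 40, -0.2).
Determinant of the coordinate differences = 40·40 − 75·55 = -2525.
∂h/∂x = [(+0.1)·40 − (-0.2)·55] / -2525 = -0.005941
∂h/∂y = [40·(-0.2) − 75·(+0.1)] / -2525 = +0.006139
|∇h| = √(-0.005941² + 0.006139²) = 0.008543
Seepage velocity v = K·i/n = 12.0 × 0.008543 / 0.29 = 0.3535 ft/day.
t = 750 / 0.3535 = 2122 days = 5.81 years.

5.8 years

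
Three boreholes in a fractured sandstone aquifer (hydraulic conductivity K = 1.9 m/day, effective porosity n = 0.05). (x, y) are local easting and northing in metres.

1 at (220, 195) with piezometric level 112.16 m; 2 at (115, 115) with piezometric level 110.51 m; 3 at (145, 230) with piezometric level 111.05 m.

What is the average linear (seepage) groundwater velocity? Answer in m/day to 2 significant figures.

0.58 m/day

With h = a·x + b·y + c and 1 as origin, the differences give:
  (-105)·a + (-80)·b = -1.65
  (-75)·a + 35·b = -1.11
Eliminate b (×35 and ×(-80), subtract): -9675·a = -146.550 → a = ∂h/∂x = +0.01515
Back-substitute: b = ∂h/∂y = +0.0007442.
|∇h| = √(0.01515² + 0.0007442²) = 0.01517
Seepage velocity v = K·i/n = 1.9 × 0.01517 / 0.05 = 0.5765 m/day.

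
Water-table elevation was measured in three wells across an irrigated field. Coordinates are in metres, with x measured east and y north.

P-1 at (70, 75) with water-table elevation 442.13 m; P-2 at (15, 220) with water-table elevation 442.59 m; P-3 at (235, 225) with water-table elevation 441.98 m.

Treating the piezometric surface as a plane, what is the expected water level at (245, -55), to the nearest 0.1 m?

Taking P-1 as reference: P-2−P-1 = (-55, 145, +0.46); P-3−P-1 = (165, 150, -0.15).
Solve a·Δx + b·Δy = Δh: det = (-55)·150 − 165·145 = -32175.
∂h/∂x = [(+0.46)·150 − (-0.15)·145] / -32175 = -0.002821
∂h/∂y = [(-55)·(-0.15) − 165·(+0.46)] / -32175 = +0.002103
h(245, -55) = 442.13 + (-0.002821)·(175) + (+0.002103)·(-130) = 442.13 -0.494 -0.273 = 441.363 m.

441.4 m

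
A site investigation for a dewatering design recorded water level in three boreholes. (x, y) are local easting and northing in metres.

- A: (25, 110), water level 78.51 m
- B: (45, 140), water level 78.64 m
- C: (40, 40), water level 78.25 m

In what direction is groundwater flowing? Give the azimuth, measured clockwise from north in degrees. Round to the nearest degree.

190°

With h = a·x + b·y + c and A as origin, the differences give:
  20·a + 30·b = +0.13
  15·a + (-70)·b = -0.26
Eliminate b (×(-70) and ×30, subtract): -1850·a = -1.300 → a = ∂h/∂x = +0.0007027
Back-substitute: b = ∂h/∂y = +0.003865.
Flow direction (−∇h) has components (-0.0007027 E, -0.003865 N).
Azimuth = atan2(E, N) = atan2(-0.0007027, -0.003865) = 190.3° ≈ 190°.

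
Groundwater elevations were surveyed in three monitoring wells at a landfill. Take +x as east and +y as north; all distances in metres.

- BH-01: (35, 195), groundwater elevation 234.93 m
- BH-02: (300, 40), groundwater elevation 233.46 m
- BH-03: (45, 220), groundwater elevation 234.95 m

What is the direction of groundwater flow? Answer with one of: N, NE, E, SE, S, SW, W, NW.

SE

With h = a·x + b·y + c and BH-01 as origin, the differences give:
  265·a + (-155)·b = -1.47
  10·a + 25·b = +0.02
Eliminate b (×25 and ×(-155), subtract): 8175·a = -33.650 → a = ∂h/∂x = -0.004116
Back-substitute: b = ∂h/∂y = +0.002446.
Flow = −∇h = (+0.004116 east, -0.002446 north), which points southeast.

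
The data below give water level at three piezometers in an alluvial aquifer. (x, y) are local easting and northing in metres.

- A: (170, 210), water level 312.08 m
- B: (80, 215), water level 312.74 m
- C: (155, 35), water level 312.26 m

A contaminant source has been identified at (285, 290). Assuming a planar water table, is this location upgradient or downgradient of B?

With h = a·x + b·y + c and A as origin, the differences give:
  (-90)·a + 5·b = +0.66
  (-15)·a + (-175)·b = +0.18
Eliminate b (×(-175) and ×5, subtract): 15825·a = -116.400 → a = ∂h/∂x = -0.007355
Back-substitute: b = ∂h/∂y = -0.0003981.
Head at (285, 290) = 312.08 + (-0.007355)·(115) + (-0.0003981)·(80) = 311.20 m.
That is lower than the 312.74 m at B, so the point is downgradient.

downgradient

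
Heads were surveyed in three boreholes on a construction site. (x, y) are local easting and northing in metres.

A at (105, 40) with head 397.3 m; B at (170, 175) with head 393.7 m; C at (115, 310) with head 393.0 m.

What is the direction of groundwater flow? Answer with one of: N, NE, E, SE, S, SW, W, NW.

Three-point gradient (reference A): Δ to B = (65, 135, -3.6), Δ to C = (10, 270, -4.3).
∂h/∂x = -0.02417, ∂h/∂y = -0.01503 (det = 16200).
Flow = −∇h = (+0.02417 east, +0.01503 north), which points northeast.

NE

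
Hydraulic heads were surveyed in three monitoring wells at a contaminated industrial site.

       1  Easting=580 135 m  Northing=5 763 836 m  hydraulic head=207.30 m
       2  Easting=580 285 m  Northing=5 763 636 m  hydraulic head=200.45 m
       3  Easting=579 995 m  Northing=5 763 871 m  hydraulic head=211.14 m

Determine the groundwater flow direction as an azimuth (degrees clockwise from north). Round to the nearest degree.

126°

Differences from 1: to 2 (Δx, Δy, Δh) = (150, -200, -6.85); to 3 = (-140, 35, +3.84).
Determinant of the coordinate differences = 150·35 − (-140)·(-200) = -22750.
∂h/∂x = [(-6.85)·35 − (+3.84)·(-200)] / -22750 = -0.02322
∂h/∂y = [150·(+3.84) − (-140)·(-6.85)] / -22750 = +0.01684
Flow direction (−∇h) has components (+0.02322 E, -0.01684 N).
Azimuth = atan2(E, N) = atan2(+0.02322, -0.01684) = 125.9° ≈ 126°.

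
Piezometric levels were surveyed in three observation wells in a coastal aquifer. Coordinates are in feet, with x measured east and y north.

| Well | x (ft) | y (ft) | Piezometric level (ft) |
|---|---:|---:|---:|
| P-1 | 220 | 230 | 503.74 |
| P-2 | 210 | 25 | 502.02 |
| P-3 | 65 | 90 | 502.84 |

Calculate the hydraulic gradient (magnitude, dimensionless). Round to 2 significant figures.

With h = a·x + b·y + c and P-1 as origin, the differences give:
  (-10)·a + (-205)·b = -1.72
  (-155)·a + (-140)·b = -0.90
Eliminate b (×(-140) and ×(-205), subtract): -30375·a = 56.300 → a = ∂h/∂x = -0.001853
Back-substitute: b = ∂h/∂y = +0.008481.
|∇h| = √(-0.001853² + 0.008481²) = 0.008681

0.0087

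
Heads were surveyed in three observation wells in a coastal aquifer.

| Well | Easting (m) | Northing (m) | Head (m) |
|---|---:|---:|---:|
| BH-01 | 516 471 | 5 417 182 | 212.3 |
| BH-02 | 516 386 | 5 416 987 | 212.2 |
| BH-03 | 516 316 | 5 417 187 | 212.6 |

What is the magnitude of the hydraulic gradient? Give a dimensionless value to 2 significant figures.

0.0023

Three-point gradient (reference BH-01): Δ to BH-02 = (-85, -195, -0.1), Δ to BH-03 = (-155, 5, +0.3).
∂h/∂x = -0.001892, ∂h/∂y = +0.001338 (det = -30650).
|∇h| = √(-0.001892² + 0.001338²) = 0.002317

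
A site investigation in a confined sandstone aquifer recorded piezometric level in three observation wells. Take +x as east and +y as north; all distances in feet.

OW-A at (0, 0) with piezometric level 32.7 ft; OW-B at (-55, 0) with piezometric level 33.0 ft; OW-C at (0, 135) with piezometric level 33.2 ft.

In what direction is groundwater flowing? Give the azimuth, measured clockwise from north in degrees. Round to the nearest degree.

124°

∂h/∂x = (33.0 − 32.7) / (-55 − 0) = -0.005455
∂h/∂y = (33.2 − 32.7) / (135 − 0) = +0.003704
Flow direction (−∇h) has components (+0.005455 E, -0.003704 N).
Azimuth = atan2(E, N) = atan2(+0.005455, -0.003704) = 124.2° ≈ 124°.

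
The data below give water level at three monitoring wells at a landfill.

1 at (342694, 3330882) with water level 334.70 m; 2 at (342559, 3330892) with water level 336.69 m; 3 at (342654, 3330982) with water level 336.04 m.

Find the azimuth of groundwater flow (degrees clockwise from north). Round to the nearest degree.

Differences from 1: to 2 (Δx, Δy, Δh) = (-135, 10, +1.99); to 3 = (-40, 100, +1.34).
Solve a·Δx + b·Δy = Δh: det = (-135)·100 − (-40)·10 = -13100.
∂h/∂x = [(+1.99)·100 − (+1.34)·10] / -13100 = -0.01417
∂h/∂y = [(-135)·(+1.34) − (-40)·(+1.99)] / -13100 = +0.007733
Flow direction (−∇h) has components (+0.01417 E, -0.007733 N).
Azimuth = atan2(E, N) = atan2(+0.01417, -0.007733) = 118.6° ≈ 119°.

119°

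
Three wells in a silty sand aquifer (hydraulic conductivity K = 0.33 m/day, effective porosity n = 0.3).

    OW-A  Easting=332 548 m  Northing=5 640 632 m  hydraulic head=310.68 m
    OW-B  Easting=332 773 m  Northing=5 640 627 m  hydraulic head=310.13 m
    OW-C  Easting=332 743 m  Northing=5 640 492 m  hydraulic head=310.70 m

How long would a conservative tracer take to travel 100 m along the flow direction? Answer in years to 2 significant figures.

56 years

With h = a·x + b·y + c and OW-A as origin, the differences give:
  225·a + (-5)·b = -0.55
  195·a + (-140)·b = +0.02
Eliminate b (×(-140) and ×(-5), subtract): -30525·a = 77.100 → a = ∂h/∂x = -0.002526
Back-substitute: b = ∂h/∂y = -0.003661.
|∇h| = √(-0.002526² + -0.003661²) = 0.004448
Seepage velocity v = K·i/n = 0.33 × 0.004448 / 0.3 = 0.004893 m/day.
t = 100 / 0.004893 = 2.044e+04 days = 56 years.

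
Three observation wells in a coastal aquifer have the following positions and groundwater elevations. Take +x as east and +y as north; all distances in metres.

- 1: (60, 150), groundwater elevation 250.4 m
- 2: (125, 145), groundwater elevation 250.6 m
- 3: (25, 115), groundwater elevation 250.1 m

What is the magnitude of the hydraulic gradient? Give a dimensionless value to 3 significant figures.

With h = a·x + b·y + c and 1 as origin, the differences give:
  65·a + (-5)·b = +0.2
  (-35)·a + (-35)·b = -0.3
Eliminate b (×(-35) and ×(-5), subtract): -2450·a = -8.50 → a = ∂h/∂x = +0.003469
Back-substitute: b = ∂h/∂y = +0.005102.
|∇h| = √(0.003469² + 0.005102²) = 0.00617

0.00617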